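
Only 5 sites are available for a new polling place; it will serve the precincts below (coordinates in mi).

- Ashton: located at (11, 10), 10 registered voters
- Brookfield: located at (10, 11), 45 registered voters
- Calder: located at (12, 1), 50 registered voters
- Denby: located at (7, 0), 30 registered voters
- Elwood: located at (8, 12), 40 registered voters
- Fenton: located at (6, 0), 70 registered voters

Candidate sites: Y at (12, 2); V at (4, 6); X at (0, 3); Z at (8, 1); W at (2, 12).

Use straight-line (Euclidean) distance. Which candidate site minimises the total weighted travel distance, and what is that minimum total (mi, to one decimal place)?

Z, total 1392.7 mi

Total weighted distance at each candidate:
  Y (12, 2): total = 1580.6
  V (4, 6): total = 1836.2
  X (0, 3): total = 2494.7
  Z (8, 1): total = 1392.7
  W (2, 12): total = 2713.7
Minimum is at Z with total 1392.7 mi.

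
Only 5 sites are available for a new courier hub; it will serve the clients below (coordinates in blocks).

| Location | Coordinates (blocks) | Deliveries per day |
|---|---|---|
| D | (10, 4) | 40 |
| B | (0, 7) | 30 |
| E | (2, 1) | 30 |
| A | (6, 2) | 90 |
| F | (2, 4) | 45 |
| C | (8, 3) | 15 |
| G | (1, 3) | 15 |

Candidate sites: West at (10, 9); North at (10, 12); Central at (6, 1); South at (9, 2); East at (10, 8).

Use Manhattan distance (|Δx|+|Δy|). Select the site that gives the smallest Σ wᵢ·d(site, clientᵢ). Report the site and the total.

Central, total 1330 blocks

Total weighted distance at each candidate:
  West (10, 9): total = 2960
  North (10, 12): total = 3755
  Central (6, 1): total = 1330
  South (9, 2): total = 1620
  East (10, 8): total = 2695
Minimum is at Central with total 1330 blocks.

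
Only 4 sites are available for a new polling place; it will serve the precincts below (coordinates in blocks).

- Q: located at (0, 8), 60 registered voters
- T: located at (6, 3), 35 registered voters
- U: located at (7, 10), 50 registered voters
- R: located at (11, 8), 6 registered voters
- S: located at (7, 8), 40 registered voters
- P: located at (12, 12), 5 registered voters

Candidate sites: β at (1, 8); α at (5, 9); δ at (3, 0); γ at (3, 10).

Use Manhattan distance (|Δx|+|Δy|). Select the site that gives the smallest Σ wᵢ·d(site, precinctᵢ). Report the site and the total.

α, total 967 blocks

Total weighted distance at each candidate:
  β (1, 8): total = 1185
  α (5, 9): total = 967
  δ (3, 0): total = 2251
  γ (3, 10): total = 1205
Minimum is at α with total 967 blocks.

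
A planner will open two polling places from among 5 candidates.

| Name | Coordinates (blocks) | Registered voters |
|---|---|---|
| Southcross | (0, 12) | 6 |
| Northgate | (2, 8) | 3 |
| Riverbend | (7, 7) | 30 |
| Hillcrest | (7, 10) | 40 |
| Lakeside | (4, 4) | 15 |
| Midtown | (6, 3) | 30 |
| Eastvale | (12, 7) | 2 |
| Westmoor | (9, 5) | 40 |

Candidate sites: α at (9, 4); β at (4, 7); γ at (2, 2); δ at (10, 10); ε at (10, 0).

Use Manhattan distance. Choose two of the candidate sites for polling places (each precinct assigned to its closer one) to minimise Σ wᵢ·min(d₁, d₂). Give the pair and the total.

Evaluate every pair (each demand assigned to the nearer of the two):
  {α, β}: total = 610
  {α, δ}: total = 617
  {β, δ}: total = 748
  {α, γ}: total = 792
  {γ, δ}: total = 850
  {α, ε}: total = 852
  {β, ε}: total = 874
  {β, γ}: total = 884
  {δ, ε}: total = 1012
  {γ, ε}: total = 1378
Best pair: {α, β} with total 610.

{α, β}, total 610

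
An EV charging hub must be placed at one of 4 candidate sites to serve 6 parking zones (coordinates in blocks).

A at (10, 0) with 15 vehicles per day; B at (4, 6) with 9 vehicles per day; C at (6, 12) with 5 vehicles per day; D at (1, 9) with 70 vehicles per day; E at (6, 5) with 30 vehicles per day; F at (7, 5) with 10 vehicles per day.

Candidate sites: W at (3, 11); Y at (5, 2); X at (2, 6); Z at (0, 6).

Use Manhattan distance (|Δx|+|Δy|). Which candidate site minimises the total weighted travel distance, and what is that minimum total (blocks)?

Total weighted distance at each candidate:
  W (3, 11): total = 994
  Y (5, 2): total = 1145
  X (2, 6): total = 768
  Z (0, 6): total = 906
Minimum is at X with total 768 blocks.

X, total 768 blocks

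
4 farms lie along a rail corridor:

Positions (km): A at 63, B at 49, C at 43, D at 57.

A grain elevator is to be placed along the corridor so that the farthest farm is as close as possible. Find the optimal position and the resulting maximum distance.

The 1-center on a line is the midpoint of the two extreme points: leftmost at 43, rightmost at 63.
Optimal location = (43 + 63)/2 = 53; maximum distance = (63 − 43)/2 = 10.

location 53, max distance 10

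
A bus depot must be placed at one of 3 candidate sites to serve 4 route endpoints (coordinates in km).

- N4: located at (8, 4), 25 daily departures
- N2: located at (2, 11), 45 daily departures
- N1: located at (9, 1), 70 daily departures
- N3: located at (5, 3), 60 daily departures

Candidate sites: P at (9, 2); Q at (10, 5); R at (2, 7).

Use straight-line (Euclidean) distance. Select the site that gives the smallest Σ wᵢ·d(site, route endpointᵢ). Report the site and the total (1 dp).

Total weighted distance at each candidate:
  P (9, 2): total = 886.4
  Q (10, 5): total = 1117.6
  R (2, 7): total = 1293.1
Minimum is at P with total 886.4 km.

P, total 886.4 km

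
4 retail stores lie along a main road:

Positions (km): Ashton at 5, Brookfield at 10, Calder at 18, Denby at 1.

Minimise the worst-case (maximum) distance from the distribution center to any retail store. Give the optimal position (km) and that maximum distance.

The 1-center on a line is the midpoint of the two extreme points: leftmost at 1, rightmost at 18.
Optimal location = (1 + 18)/2 = 9.5; maximum distance = (18 − 1)/2 = 8.5.

location 9.5, max distance 8.5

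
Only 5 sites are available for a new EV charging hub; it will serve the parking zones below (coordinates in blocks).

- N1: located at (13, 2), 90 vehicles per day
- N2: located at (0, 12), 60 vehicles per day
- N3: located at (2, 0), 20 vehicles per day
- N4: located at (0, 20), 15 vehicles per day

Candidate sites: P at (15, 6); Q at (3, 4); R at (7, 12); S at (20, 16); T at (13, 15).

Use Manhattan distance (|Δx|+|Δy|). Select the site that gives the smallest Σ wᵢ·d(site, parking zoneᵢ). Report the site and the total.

Total weighted distance at each candidate:
  P (15, 6): total = 2615
  Q (3, 4): total = 2125
  R (7, 12): total = 2425
  S (20, 16): total = 4370
  T (13, 15): total = 2920
Minimum is at Q with total 2125 blocks.

Q, total 2125 blocks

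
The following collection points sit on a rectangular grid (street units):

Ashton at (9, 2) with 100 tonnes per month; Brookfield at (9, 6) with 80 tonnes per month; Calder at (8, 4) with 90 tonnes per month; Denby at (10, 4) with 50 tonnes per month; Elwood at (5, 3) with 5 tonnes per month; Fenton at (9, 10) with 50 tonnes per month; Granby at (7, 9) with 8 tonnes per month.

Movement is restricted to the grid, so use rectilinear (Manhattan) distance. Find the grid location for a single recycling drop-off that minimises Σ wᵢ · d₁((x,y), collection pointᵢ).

(9, 4)

Manhattan distance separates: Σwᵢ(|x−xᵢ|+|y−yᵢ|) = Σwᵢ|x−xᵢ| + Σwᵢ|y−yᵢ|, so x and y are optimised independently as 1-D weighted medians.
Total weight W = 383; half = 191.5.
x-coordinate, sorted with cumulative weight:
  x=5 (Elwood, w=5) cum 5
  x=7 (Granby, w=8) cum 13
  x=8 (Calder, w=90) cum 103
  x=9 (Ashton, w=100) cum 203  ← median
  x=9 (Brookfield, w=80) cum 283
  x=9 (Fenton, w=50) cum 333
  x=10 (Denby, w=50) cum 383
⇒ x* = 9
y-coordinate, sorted with cumulative weight:
  y=2 (Ashton, w=100) cum 100
  y=3 (Elwood, w=5) cum 105
  y=4 (Calder, w=90) cum 195  ← median
  y=4 (Denby, w=50) cum 245
  y=6 (Brookfield, w=80) cum 325
  y=9 (Granby, w=8) cum 333
  y=10 (Fenton, w=50) cum 383
⇒ y* = 4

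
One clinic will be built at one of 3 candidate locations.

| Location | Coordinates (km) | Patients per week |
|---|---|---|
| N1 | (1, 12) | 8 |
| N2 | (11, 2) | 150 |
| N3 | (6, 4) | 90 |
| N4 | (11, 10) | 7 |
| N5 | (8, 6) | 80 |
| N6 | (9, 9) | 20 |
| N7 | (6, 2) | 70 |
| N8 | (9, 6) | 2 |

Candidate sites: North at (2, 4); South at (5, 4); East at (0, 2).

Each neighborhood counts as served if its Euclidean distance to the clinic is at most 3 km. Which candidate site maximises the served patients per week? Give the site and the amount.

South, covering 160

Coverage radius r = 3 km; a point is covered iff (Δx)²+(Δy)² ≤ 3² = 9.
  North (2, 4): covers {none} → 0
  South (5, 4): covers {N3, N7} → 160
  East (0, 2): covers {none} → 0
Maximum coverage at South: 160 patients per week.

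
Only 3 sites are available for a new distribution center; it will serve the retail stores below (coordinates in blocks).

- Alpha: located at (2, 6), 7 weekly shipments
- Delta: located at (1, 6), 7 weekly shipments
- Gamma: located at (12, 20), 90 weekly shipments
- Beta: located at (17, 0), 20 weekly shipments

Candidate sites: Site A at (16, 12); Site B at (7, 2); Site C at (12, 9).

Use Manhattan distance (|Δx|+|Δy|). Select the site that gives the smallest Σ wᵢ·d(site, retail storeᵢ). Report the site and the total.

Total weighted distance at each candidate:
  Site A (16, 12): total = 1627
  Site B (7, 2): total = 2443
  Site C (12, 9): total = 1459
Minimum is at Site C with total 1459 blocks.

Site C, total 1459 blocks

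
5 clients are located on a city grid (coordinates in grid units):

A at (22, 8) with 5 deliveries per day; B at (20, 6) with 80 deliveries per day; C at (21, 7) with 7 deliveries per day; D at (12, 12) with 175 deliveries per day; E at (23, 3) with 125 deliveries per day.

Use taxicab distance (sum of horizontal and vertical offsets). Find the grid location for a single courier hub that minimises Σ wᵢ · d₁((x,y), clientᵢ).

(20, 6)

Manhattan distance separates: Σwᵢ(|x−xᵢ|+|y−yᵢ|) = Σwᵢ|x−xᵢ| + Σwᵢ|y−yᵢ|, so x and y are optimised independently as 1-D weighted medians.
Total weight W = 392; half = 196.
x-coordinate, sorted with cumulative weight:
  x=12 (D, w=175) cum 175
  x=20 (B, w=80) cum 255  ← median
  x=21 (C, w=7) cum 262
  x=22 (A, w=5) cum 267
  x=23 (E, w=125) cum 392
⇒ x* = 20
y-coordinate, sorted with cumulative weight:
  y=3 (E, w=125) cum 125
  y=6 (B, w=80) cum 205  ← median
  y=7 (C, w=7) cum 212
  y=8 (A, w=5) cum 217
  y=12 (D, w=175) cum 392
⇒ y* = 6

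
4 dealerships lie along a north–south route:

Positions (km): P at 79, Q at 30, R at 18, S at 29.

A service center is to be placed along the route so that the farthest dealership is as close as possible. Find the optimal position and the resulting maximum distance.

The 1-center on a line is the midpoint of the two extreme points: leftmost at 18, rightmost at 79.
Optimal location = (18 + 79)/2 = 48.5; maximum distance = (79 − 18)/2 = 30.5.

location 48.5, max distance 30.5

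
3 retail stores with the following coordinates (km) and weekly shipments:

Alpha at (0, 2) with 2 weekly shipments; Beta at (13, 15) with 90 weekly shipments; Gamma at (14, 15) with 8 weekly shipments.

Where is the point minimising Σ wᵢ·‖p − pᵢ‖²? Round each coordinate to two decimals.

(12.82, 14.74)

The minimiser of Σwᵢ‖p−pᵢ‖² is the weighted centroid p* = (Σwᵢpᵢ)/(Σwᵢ).
Σwᵢ = 100.
Σwᵢxᵢ = 2·0 + 90·13 + 8·14 = 1282.
Σwᵢyᵢ = 2·2 + 90·15 + 8·15 = 1474.
x* = 1282/100 = 12.82, y* = 1474/100 = 14.74.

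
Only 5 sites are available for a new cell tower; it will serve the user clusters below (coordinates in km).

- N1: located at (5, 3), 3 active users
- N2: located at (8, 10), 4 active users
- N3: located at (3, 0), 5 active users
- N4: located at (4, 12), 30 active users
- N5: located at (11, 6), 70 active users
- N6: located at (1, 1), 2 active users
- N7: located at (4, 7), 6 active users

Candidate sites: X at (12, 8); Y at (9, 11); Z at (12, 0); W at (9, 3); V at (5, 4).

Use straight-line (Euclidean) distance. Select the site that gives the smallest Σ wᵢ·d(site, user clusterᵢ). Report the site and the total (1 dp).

X, total 603.2 km

Total weighted distance at each candidate:
  X (12, 8): total = 603.2
  Y (9, 11): total = 689.1
  Z (12, 0): total = 1055.3
  W (9, 3): total = 690.0
  V (5, 4): total = 765.8
Minimum is at X with total 603.2 km.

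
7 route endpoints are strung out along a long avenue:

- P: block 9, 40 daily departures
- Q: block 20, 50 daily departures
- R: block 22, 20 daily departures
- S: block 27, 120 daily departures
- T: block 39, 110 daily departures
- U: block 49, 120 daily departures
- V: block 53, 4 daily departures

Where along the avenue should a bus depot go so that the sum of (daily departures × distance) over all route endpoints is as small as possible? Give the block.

For a sum of weighted absolute distances on a line, the optimum is the weighted median (not the mean). Total weight W = 464; half-weight = 232.
Sort by position and accumulate weight:
  block 9 (P, w=40) → cum 40
  block 20 (Q, w=50) → cum 90
  block 22 (R, w=20) → cum 110
  block 27 (S, w=120) → cum 230
  block 39 (T, w=110) → cum 340  ≥ 232 → median here
  block 49 (U, w=120) → cum 460
  block 53 (V, w=4) → cum 464
Optimal location: block 39.

x = 39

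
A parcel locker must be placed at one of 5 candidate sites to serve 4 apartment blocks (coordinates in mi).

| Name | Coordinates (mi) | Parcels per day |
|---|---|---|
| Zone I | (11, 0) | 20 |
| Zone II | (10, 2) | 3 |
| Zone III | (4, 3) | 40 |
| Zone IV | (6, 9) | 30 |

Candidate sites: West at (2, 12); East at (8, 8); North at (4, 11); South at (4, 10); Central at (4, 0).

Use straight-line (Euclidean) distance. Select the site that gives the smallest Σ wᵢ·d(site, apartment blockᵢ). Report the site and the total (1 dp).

East, total 513.1 mi

Total weighted distance at each candidate:
  West (2, 12): total = 857.2
  East (8, 8): total = 513.1
  North (4, 11): total = 698.1
  South (4, 10): total = 621.2
  Central (4, 0): total = 555.6
Minimum is at East with total 513.1 mi.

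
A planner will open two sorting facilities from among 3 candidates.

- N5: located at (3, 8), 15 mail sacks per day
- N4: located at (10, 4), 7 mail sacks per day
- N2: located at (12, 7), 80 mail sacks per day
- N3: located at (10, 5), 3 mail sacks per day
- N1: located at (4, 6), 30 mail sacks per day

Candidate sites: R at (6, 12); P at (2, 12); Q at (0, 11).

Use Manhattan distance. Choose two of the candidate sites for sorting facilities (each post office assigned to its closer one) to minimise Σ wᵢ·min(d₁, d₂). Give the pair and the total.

{R, P}, total 1312

Evaluate every pair (each demand assigned to the nearer of the two):
  {R, P}: total = 1312
  {R, Q}: total = 1327
  {P, Q}: total = 1672
Best pair: {R, P} with total 1312.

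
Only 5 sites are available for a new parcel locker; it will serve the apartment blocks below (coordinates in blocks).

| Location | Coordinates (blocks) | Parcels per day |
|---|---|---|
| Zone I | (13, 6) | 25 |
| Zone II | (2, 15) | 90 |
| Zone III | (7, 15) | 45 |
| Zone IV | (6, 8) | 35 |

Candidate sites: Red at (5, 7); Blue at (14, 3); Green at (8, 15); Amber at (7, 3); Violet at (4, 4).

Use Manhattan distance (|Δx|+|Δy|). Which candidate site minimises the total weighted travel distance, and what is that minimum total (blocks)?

Total weighted distance at each candidate:
  Red (5, 7): total = 1735
  Blue (14, 3): total = 3570
  Green (8, 15): total = 1250
  Amber (7, 3): total = 2505
  Violet (4, 4): total = 2285
Minimum is at Green with total 1250 blocks.

Green, total 1250 blocks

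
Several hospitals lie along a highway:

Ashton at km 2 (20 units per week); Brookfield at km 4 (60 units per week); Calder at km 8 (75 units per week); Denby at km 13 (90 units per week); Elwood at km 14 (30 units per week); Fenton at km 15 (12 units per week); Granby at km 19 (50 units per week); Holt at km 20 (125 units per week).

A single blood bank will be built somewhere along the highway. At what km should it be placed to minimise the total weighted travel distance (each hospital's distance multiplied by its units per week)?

For a sum of weighted absolute distances on a line, the optimum is the weighted median (not the mean). Total weight W = 462; half-weight = 231.
Sort by position and accumulate weight:
  km 2 (Ashton, w=20) → cum 20
  km 4 (Brookfield, w=60) → cum 80
  km 8 (Calder, w=75) → cum 155
  km 13 (Denby, w=90) → cum 245  ≥ 231 → median here
  km 14 (Elwood, w=30) → cum 275
  km 15 (Fenton, w=12) → cum 287
  km 19 (Granby, w=50) → cum 337
  km 20 (Holt, w=125) → cum 462
Optimal location: km 13.

x = 13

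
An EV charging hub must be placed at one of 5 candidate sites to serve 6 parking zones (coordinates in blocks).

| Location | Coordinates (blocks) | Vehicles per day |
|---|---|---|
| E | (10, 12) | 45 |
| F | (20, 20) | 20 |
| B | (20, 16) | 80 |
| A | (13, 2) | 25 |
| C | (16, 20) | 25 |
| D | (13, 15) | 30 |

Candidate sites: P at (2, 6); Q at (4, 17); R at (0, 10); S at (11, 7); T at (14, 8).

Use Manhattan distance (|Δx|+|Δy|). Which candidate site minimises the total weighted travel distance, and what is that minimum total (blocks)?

Total weighted distance at each candidate:
  P (2, 6): total = 5185
  Q (4, 17): total = 3540
  R (0, 10): total = 4935
  S (11, 7): total = 3075
  T (14, 8): total = 2605
Minimum is at T with total 2605 blocks.

T, total 2605 blocks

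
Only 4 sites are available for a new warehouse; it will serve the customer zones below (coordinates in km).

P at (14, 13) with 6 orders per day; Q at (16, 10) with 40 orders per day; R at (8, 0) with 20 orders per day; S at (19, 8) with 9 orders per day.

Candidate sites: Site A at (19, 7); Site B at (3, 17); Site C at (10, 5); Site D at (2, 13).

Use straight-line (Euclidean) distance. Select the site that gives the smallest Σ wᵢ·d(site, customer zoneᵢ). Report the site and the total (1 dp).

Total weighted distance at each candidate:
  Site A (19, 7): total = 486.3
  Site B (3, 17): total = 1180.4
  Site C (10, 5): total = 559.2
  Site D (2, 13): total = 1090.5
Minimum is at Site A with total 486.3 km.

Site A, total 486.3 km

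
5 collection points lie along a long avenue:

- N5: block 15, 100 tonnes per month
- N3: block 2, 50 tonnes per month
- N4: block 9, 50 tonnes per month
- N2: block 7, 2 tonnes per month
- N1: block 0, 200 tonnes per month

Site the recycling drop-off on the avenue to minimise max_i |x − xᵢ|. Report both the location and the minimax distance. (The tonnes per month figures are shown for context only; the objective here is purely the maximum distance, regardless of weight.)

The 1-center on a line is the midpoint of the two extreme points: leftmost at 0, rightmost at 15.
Optimal location = (0 + 15)/2 = 7.5; maximum distance = (15 − 0)/2 = 7.5.

location 7.5, max distance 7.5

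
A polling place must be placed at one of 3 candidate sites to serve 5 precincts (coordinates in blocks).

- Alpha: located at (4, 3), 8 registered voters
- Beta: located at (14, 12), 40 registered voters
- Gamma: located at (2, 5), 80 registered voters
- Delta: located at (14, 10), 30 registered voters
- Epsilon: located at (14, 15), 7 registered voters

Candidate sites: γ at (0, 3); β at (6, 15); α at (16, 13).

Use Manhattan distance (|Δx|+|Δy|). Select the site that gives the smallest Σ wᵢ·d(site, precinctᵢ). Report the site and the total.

Total weighted distance at each candidate:
  γ (0, 3): total = 2084
  β (6, 15): total = 2118
  α (16, 13): total = 2234
Minimum is at γ with total 2084 blocks.

γ, total 2084 blocks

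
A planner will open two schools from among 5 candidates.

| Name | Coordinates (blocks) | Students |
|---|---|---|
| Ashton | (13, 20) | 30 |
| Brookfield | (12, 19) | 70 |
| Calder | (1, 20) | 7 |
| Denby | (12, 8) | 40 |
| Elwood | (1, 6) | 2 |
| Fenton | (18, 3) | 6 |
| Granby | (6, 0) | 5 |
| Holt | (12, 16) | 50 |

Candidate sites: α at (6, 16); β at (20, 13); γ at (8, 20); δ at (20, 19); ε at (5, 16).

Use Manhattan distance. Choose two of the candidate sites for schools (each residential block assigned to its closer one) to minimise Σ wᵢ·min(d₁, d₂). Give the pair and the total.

Evaluate every pair (each demand assigned to the nearer of the two):
  {α, γ}: total = 1669
  {β, γ}: total = 1693
  {γ, ε}: total = 1768
  {γ, δ}: total = 1849
  {α, δ}: total = 1941
  {α, β}: total = 2025
  {δ, ε}: total = 2027
  {α, ε}: total = 2134
  {β, ε}: total = 2171
  {β, δ}: total = 2269
Best pair: {α, γ} with total 1669.

{α, γ}, total 1669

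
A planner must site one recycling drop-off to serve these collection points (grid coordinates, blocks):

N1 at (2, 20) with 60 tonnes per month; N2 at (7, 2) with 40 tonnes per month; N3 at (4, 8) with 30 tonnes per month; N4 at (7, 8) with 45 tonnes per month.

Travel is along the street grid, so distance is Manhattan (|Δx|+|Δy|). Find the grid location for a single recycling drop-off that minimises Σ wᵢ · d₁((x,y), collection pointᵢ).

Manhattan distance separates: Σwᵢ(|x−xᵢ|+|y−yᵢ|) = Σwᵢ|x−xᵢ| + Σwᵢ|y−yᵢ|, so x and y are optimised independently as 1-D weighted medians.
Total weight W = 175; half = 87.5.
x-coordinate, sorted with cumulative weight:
  x=2 (N1, w=60) cum 60
  x=4 (N3, w=30) cum 90  ← median
  x=7 (N2, w=40) cum 130
  x=7 (N4, w=45) cum 175
⇒ x* = 4
y-coordinate, sorted with cumulative weight:
  y=2 (N2, w=40) cum 40
  y=8 (N3, w=30) cum 70
  y=8 (N4, w=45) cum 115  ← median
  y=20 (N1, w=60) cum 175
⇒ y* = 8

(4, 8)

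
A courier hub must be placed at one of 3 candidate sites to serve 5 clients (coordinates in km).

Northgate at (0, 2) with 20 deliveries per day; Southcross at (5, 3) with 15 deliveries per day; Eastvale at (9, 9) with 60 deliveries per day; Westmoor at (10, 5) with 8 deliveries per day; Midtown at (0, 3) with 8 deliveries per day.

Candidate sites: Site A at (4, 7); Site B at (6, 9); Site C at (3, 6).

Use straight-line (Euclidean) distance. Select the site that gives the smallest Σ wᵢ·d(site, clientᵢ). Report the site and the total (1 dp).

Site B, total 568.8 km

Total weighted distance at each candidate:
  Site A (4, 7): total = 608.9
  Site B (6, 9): total = 568.8
  Site C (3, 6): total = 647.1
Minimum is at Site B with total 568.8 km.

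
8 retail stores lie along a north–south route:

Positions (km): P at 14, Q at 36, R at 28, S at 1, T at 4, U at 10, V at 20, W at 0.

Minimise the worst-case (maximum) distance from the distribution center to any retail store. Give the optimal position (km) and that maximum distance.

location 18, max distance 18

The 1-center on a line is the midpoint of the two extreme points: leftmost at 0, rightmost at 36.
Optimal location = (0 + 36)/2 = 18; maximum distance = (36 − 0)/2 = 18.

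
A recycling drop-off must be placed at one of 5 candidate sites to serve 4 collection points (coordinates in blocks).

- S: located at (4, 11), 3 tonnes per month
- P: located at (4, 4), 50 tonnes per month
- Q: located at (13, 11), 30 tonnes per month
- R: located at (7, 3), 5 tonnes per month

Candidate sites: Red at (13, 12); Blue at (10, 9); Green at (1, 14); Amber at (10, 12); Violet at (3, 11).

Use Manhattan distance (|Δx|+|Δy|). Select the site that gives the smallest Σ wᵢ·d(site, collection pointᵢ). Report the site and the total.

Total weighted distance at each candidate:
  Red (13, 12): total = 985
  Blue (10, 9): total = 769
  Green (1, 14): total = 1203
  Amber (10, 12): total = 901
  Violet (3, 11): total = 763
Minimum is at Violet with total 763 blocks.

Violet, total 763 blocks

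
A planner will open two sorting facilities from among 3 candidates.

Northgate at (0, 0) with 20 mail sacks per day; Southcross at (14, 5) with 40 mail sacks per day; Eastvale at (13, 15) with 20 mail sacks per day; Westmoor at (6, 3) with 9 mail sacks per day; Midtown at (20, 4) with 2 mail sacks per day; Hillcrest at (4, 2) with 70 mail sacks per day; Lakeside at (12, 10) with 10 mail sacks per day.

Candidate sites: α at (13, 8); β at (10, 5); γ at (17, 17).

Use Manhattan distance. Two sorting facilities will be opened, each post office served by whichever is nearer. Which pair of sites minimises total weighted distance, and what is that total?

Evaluate every pair (each demand assigned to the nearer of the two):
  {α, β}: total = 1336
  {β, γ}: total = 1356
  {α, γ}: total = 1910
Best pair: {α, β} with total 1336.

{α, β}, total 1336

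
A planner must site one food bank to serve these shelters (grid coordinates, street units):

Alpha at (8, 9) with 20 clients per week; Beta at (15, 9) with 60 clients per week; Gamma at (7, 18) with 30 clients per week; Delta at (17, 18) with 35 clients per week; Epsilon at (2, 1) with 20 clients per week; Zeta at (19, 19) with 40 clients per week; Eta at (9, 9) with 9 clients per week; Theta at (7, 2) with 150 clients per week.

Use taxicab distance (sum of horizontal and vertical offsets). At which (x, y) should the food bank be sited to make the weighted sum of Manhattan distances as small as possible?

(7, 9)

Manhattan distance separates: Σwᵢ(|x−xᵢ|+|y−yᵢ|) = Σwᵢ|x−xᵢ| + Σwᵢ|y−yᵢ|, so x and y are optimised independently as 1-D weighted medians.
Total weight W = 364; half = 182.
x-coordinate, sorted with cumulative weight:
  x=2 (Epsilon, w=20) cum 20
  x=7 (Gamma, w=30) cum 50
  x=7 (Theta, w=150) cum 200  ← median
  x=8 (Alpha, w=20) cum 220
  x=9 (Eta, w=9) cum 229
  x=15 (Beta, w=60) cum 289
  x=17 (Delta, w=35) cum 324
  x=19 (Zeta, w=40) cum 364
⇒ x* = 7
y-coordinate, sorted with cumulative weight:
  y=1 (Epsilon, w=20) cum 20
  y=2 (Theta, w=150) cum 170
  y=9 (Alpha, w=20) cum 190  ← median
  y=9 (Beta, w=60) cum 250
  y=9 (Eta, w=9) cum 259
  y=18 (Gamma, w=30) cum 289
  y=18 (Delta, w=35) cum 324
  y=19 (Zeta, w=40) cum 364
⇒ y* = 9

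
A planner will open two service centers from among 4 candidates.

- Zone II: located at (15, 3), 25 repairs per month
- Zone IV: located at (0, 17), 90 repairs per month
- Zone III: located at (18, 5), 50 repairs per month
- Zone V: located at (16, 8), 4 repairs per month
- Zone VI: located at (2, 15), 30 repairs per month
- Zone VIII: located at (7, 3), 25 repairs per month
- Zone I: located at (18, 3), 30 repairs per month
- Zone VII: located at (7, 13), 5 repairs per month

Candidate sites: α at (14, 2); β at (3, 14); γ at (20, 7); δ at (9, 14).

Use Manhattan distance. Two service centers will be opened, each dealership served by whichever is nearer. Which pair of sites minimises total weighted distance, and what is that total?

Evaluate every pair (each demand assigned to the nearer of the two):
  {α, β}: total = 1407
  {β, γ}: total = 1625
  {α, δ}: total = 2117
  {γ, δ}: total = 2285
  {β, δ}: total = 2917
  {α, γ}: total = 4070
Best pair: {α, β} with total 1407.

{α, β}, total 1407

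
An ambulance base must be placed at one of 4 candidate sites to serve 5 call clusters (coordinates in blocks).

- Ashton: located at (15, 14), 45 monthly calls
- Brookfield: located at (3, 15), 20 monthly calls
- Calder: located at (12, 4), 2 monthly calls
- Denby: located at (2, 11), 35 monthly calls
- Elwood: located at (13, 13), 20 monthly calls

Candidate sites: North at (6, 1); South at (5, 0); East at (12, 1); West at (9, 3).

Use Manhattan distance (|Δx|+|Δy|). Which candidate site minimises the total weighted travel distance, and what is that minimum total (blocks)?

Total weighted distance at each candidate:
  North (6, 1): total = 2218
  South (5, 0): total = 2352
  East (12, 1): total = 2146
  West (9, 3): total = 1938
Minimum is at West with total 1938 blocks.

West, total 1938 blocks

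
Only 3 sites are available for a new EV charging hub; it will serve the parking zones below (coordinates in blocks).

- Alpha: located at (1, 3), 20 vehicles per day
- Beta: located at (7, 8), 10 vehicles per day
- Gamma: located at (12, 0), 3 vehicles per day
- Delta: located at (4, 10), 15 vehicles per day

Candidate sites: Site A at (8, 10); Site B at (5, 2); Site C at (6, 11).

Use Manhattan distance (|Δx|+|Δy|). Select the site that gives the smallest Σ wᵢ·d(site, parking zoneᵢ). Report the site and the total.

Total weighted distance at each candidate:
  Site A (8, 10): total = 412
  Site B (5, 2): total = 342
  Site C (6, 11): total = 396
Minimum is at Site B with total 342 blocks.

Site B, total 342 blocks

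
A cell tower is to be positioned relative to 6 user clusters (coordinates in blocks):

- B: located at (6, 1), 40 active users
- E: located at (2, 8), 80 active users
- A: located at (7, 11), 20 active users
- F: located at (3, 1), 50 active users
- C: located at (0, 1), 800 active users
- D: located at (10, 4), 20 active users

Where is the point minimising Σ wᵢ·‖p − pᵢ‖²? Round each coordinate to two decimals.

The minimiser of Σwᵢ‖p−pᵢ‖² is the weighted centroid p* = (Σwᵢpᵢ)/(Σwᵢ).
Σwᵢ = 1010.
Σwᵢxᵢ = 40·6 + 80·2 + 20·7 + 50·3 + 800·0 + 20·10 = 890.
Σwᵢyᵢ = 40·1 + 80·8 + 20·11 + 50·1 + 800·1 + 20·4 = 1830.
x* = 890/1010 = 0.88, y* = 1830/1010 = 1.81.

(0.88, 1.81)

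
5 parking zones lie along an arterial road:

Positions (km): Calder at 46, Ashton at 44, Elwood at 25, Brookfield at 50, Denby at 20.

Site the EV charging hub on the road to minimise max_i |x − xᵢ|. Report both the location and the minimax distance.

The 1-center on a line is the midpoint of the two extreme points: leftmost at 20, rightmost at 50.
Optimal location = (20 + 50)/2 = 35; maximum distance = (50 − 20)/2 = 15.

location 35, max distance 15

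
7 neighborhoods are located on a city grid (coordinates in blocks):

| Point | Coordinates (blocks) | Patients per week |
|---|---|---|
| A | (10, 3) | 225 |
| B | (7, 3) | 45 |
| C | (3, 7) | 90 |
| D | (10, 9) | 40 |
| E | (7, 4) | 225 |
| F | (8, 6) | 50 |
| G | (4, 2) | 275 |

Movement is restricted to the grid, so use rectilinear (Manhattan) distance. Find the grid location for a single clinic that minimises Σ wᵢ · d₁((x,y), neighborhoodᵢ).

Manhattan distance separates: Σwᵢ(|x−xᵢ|+|y−yᵢ|) = Σwᵢ|x−xᵢ| + Σwᵢ|y−yᵢ|, so x and y are optimised independently as 1-D weighted medians.
Total weight W = 950; half = 475.
x-coordinate, sorted with cumulative weight:
  x=3 (C, w=90) cum 90
  x=4 (G, w=275) cum 365
  x=7 (B, w=45) cum 410
  x=7 (E, w=225) cum 635  ← median
  x=8 (F, w=50) cum 685
  x=10 (A, w=225) cum 910
  x=10 (D, w=40) cum 950
⇒ x* = 7
y-coordinate, sorted with cumulative weight:
  y=2 (G, w=275) cum 275
  y=3 (A, w=225) cum 500  ← median
  y=3 (B, w=45) cum 545
  y=4 (E, w=225) cum 770
  y=6 (F, w=50) cum 820
  y=7 (C, w=90) cum 910
  y=9 (D, w=40) cum 950
⇒ y* = 3

(7, 3)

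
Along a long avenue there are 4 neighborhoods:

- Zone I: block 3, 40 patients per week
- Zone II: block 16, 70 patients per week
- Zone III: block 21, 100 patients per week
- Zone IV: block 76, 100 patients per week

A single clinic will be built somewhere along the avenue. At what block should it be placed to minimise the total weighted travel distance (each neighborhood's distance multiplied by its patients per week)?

x = 21

For a sum of weighted absolute distances on a line, the optimum is the weighted median (not the mean). Total weight W = 310; half-weight = 155.
Sort by position and accumulate weight:
  block 3 (Zone I, w=40) → cum 40
  block 16 (Zone II, w=70) → cum 110
  block 21 (Zone III, w=100) → cum 210  ≥ 155 → median here
  block 76 (Zone IV, w=100) → cum 310
Optimal location: block 21.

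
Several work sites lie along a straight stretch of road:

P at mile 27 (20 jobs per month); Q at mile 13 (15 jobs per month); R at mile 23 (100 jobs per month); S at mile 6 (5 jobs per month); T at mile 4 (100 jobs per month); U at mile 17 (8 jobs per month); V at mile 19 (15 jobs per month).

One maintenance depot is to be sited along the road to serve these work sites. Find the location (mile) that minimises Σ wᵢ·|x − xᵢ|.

For a sum of weighted absolute distances on a line, the optimum is the weighted median (not the mean). Total weight W = 263; half-weight = 131.5.
Sort by position and accumulate weight:
  mile 4 (T, w=100) → cum 100
  mile 6 (S, w=5) → cum 105
  mile 13 (Q, w=15) → cum 120
  mile 17 (U, w=8) → cum 128
  mile 19 (V, w=15) → cum 143  ≥ 131.5 → median here
  mile 23 (R, w=100) → cum 243
  mile 27 (P, w=20) → cum 263
Optimal location: mile 19.

x = 19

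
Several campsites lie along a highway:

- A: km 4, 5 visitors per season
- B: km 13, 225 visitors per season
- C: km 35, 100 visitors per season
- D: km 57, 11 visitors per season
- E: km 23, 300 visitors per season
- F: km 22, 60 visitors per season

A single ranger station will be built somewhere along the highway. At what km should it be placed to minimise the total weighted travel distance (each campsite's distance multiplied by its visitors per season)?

For a sum of weighted absolute distances on a line, the optimum is the weighted median (not the mean). Total weight W = 701; half-weight = 350.5.
Sort by position and accumulate weight:
  km 4 (A, w=5) → cum 5
  km 13 (B, w=225) → cum 230
  km 22 (F, w=60) → cum 290
  km 23 (E, w=300) → cum 590  ≥ 350.5 → median here
  km 35 (C, w=100) → cum 690
  km 57 (D, w=11) → cum 701
Optimal location: km 23.

x = 23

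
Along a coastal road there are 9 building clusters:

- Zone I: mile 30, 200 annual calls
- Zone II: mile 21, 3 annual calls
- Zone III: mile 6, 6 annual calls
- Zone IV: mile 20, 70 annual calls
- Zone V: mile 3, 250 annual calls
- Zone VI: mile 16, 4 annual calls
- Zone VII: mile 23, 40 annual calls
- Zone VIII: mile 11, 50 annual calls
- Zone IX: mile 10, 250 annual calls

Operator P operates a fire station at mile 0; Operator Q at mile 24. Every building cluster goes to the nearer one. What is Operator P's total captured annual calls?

556

The indifferent point is the midpoint (0+24)/2 = 12; building clusters left of it (closer to Operator P at 0) go to Operator P, those right go to Operator Q.
  Zone V at 3 (w=250) → Operator P
  Zone III at 6 (w=6) → Operator P
  Zone IX at 10 (w=250) → Operator P
  Zone VIII at 11 (w=50) → Operator P
  Zone VI at 16 (w=4) → Operator Q
  Zone IV at 20 (w=70) → Operator Q
  Zone II at 21 (w=3) → Operator Q
  Zone VII at 23 (w=40) → Operator Q
  Zone I at 30 (w=200) → Operator Q
Operator P captures 556; Operator Q captures 317.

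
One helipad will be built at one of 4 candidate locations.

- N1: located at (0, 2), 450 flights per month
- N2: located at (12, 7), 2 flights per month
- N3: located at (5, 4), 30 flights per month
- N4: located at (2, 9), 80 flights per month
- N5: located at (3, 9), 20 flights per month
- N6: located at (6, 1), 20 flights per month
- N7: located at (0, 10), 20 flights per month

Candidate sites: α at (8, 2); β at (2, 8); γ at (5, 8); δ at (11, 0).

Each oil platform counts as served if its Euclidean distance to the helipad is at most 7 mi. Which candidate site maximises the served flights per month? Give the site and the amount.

β, covering 600

Coverage radius r = 7 mi; a point is covered iff (Δx)²+(Δy)² ≤ 7² = 49.
  α (8, 2): covers {N2, N3, N6} → 52
  β (2, 8): covers {N1, N3, N4, N5, N7} → 600
  γ (5, 8): covers {N3, N4, N5, N7} → 150
  δ (11, 0): covers {N6} → 20
Maximum coverage at β: 600 flights per month.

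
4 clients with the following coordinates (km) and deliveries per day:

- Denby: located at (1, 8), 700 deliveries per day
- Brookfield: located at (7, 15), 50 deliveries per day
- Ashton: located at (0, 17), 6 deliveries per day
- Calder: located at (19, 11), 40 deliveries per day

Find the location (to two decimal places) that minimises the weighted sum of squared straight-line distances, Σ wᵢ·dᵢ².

The minimiser of Σwᵢ‖p−pᵢ‖² is the weighted centroid p* = (Σwᵢpᵢ)/(Σwᵢ).
Σwᵢ = 796.
Σwᵢxᵢ = 700·1 + 50·7 + 6·0 + 40·19 = 1810.
Σwᵢyᵢ = 700·8 + 50·15 + 6·17 + 40·11 = 6892.
x* = 1810/796 = 2.27, y* = 6892/796 = 8.66.

(2.27, 8.66)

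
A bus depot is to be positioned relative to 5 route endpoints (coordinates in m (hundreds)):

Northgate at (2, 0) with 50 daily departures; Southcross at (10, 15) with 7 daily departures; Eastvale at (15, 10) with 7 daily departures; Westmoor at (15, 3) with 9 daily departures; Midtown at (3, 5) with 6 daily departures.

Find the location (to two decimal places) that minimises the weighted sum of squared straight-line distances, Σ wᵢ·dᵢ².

The minimiser of Σwᵢ‖p−pᵢ‖² is the weighted centroid p* = (Σwᵢpᵢ)/(Σwᵢ).
Σwᵢ = 79.
Σwᵢxᵢ = 50·2 + 7·10 + 7·15 + 9·15 + 6·3 = 428.
Σwᵢyᵢ = 50·0 + 7·15 + 7·10 + 9·3 + 6·5 = 232.
x* = 428/79 = 5.42, y* = 232/79 = 2.94.

(5.42, 2.94)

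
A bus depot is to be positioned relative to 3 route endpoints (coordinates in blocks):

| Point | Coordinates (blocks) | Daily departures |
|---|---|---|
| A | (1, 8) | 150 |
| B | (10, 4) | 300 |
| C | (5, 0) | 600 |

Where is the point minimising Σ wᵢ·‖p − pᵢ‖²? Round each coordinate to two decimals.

The minimiser of Σwᵢ‖p−pᵢ‖² is the weighted centroid p* = (Σwᵢpᵢ)/(Σwᵢ).
Σwᵢ = 1050.
Σwᵢxᵢ = 150·1 + 300·10 + 600·5 = 6150.
Σwᵢyᵢ = 150·8 + 300·4 + 600·0 = 2400.
x* = 6150/1050 = 5.86, y* = 2400/1050 = 2.29.

(5.86, 2.29)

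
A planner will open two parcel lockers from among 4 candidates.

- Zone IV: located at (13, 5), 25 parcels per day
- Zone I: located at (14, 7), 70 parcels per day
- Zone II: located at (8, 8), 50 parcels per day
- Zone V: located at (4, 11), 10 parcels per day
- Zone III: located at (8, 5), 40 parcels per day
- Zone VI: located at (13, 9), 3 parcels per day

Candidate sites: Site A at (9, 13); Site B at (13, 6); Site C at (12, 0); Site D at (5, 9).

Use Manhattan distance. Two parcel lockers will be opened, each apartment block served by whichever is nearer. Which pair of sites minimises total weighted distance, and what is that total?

{Site B, Site D}, total 644

Evaluate every pair (each demand assigned to the nearer of the two):
  {Site B, Site D}: total = 644
  {Site A, Site B}: total = 784
  {Site B, Site C}: total = 904
  {Site C, Site D}: total = 1314
  {Site A, Site C}: total = 1534
  {Site A, Site D}: total = 1604
Best pair: {Site B, Site D} with total 644.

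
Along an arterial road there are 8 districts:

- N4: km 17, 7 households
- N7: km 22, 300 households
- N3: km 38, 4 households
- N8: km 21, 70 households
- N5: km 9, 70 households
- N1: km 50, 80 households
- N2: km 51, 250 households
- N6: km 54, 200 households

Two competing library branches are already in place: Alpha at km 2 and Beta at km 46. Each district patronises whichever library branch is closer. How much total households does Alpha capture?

The indifferent point is the midpoint (2+46)/2 = 24; districts left of it (closer to Alpha at 2) go to Alpha, those right go to Beta.
  N5 at 9 (w=70) → Alpha
  N4 at 17 (w=7) → Alpha
  N8 at 21 (w=70) → Alpha
  N7 at 22 (w=300) → Alpha
  N3 at 38 (w=4) → Beta
  N1 at 50 (w=80) → Beta
  N2 at 51 (w=250) → Beta
  N6 at 54 (w=200) → Beta
Alpha captures 447; Beta captures 534.

447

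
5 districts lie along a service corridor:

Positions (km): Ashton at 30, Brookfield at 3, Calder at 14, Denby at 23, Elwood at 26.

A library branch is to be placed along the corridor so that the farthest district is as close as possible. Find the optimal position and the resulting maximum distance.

The 1-center on a line is the midpoint of the two extreme points: leftmost at 3, rightmost at 30.
Optimal location = (3 + 30)/2 = 16.5; maximum distance = (30 − 3)/2 = 13.5.

location 16.5, max distance 13.5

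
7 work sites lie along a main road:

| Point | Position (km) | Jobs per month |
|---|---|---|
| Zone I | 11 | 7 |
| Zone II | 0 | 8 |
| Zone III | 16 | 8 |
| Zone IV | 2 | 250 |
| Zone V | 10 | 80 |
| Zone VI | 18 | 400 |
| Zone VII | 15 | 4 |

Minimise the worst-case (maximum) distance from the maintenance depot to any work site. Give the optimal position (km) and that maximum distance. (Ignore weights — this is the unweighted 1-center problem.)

location 9, max distance 9

The 1-center on a line is the midpoint of the two extreme points: leftmost at 0, rightmost at 18.
Optimal location = (0 + 18)/2 = 9; maximum distance = (18 − 0)/2 = 9.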